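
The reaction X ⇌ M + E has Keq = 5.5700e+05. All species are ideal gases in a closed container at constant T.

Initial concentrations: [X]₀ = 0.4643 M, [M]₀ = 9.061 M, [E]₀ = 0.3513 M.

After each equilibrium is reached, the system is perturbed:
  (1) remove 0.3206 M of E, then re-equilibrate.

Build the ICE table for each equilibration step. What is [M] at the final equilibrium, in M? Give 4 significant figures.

Q₀ = 6.856 vs Keq = 5.5700e+05 ⇒ Q<K, forward
Step 1:
                  X         M         E
  Initial    0.4643     9.061    0.3513
  Change    -0.4643    0.4643    0.4643
  Equil   1.3947e-05     9.525    0.8156
  solve Keq expr → x = 0.4643; check Q = 5.5700e+05
Then remove 0.3206 M of E.
Step 2:
                  X         M         E
  Initial 1.3947e-05     9.525     0.495
  Change  -5.4825e-06 5.4825e-06 5.4825e-06
  Equil   8.4649e-06     9.525     0.495
  solve Keq expr → x = 5.4825e-06; check Q = 5.5700e+05

[M]_eq = 9.525 M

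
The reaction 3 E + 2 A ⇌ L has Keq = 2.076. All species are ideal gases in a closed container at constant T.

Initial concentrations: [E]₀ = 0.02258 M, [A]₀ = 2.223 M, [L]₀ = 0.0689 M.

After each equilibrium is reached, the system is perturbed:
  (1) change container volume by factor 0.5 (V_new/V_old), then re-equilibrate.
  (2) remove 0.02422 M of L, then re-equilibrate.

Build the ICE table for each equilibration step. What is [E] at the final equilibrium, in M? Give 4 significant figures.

Q₀ = 1211 vs Keq = 2.076 ⇒ Q>K, reverse
Step 1:
                   E          A          L
  init       0.02258      2.223     0.0689
  Δ            0.117    0.07801     -0.039
  eq          0.1396      2.301     0.0299
  solve Keq expr → x = -0.039; check Q = 2.076
Then change container volume by factor 0.5 (V_new/V_old).
Step 2:
                   E          A          L
  init        0.2792      4.602    0.05979
  Δ          -0.1426   -0.09509    0.04755
  eq          0.1365      4.507     0.1073
  solve Keq expr → x = 0.04755; check Q = 2.076
Then remove 0.02422 M of L.
Step 3:
                   E          A          L
  init        0.1365      4.507    0.08312
  Δ         -0.00947  -0.006313   0.003157
  eq          0.1271      4.501    0.08628
  solve Keq expr → x = 0.003157; check Q = 2.076

[E]_eq = 0.1271 M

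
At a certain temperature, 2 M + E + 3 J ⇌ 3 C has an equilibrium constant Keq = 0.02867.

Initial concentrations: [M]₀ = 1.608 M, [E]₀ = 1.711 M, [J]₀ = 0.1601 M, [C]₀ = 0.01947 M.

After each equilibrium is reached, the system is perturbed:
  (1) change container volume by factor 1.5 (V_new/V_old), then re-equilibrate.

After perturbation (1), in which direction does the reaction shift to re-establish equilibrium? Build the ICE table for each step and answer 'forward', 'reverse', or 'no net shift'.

Direction: reverse

Q₀ = 4.0654e-04 vs Keq = 0.02867 ⇒ Q<K, forward
Step 1:
                    M           E           J           C
  I             1.608       1.711      0.1601     0.01947
  C          -0.02669    -0.01334    -0.04003     0.04003
  E             1.581       1.698      0.1201      0.0595
  solve Keq expr → x = 0.01334; check Q = 0.02867
Then change container volume by factor 1.5 (V_new/V_old).
Step 2:
                    M           E           J           C
  I             1.054       1.132     0.08005     0.03967
  C           0.00655    0.003275    0.009825   -0.009825
  E             1.061       1.135     0.08987     0.02984
  solve Keq expr → x = -0.003275; check Q = 0.02867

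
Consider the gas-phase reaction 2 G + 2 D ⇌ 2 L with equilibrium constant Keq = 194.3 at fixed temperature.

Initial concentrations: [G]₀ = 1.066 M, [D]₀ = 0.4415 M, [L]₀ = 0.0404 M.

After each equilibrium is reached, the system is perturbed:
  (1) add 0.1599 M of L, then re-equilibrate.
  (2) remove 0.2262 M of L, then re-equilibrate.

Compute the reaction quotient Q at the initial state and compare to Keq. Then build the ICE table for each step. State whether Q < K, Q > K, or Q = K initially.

Q₀ = 0.007369; Q < K (proceeds forward)

Q₀ = 0.007369 vs Keq = 194.3 ⇒ Q<K, forward
Step 1:
                    G           D           L
  Initial       1.066      0.4415      0.0404
  Change       -0.395      -0.395       0.395
  Equil         0.671     0.04654      0.4354
  solve Keq expr → x = 0.1975; check Q = 194.3
Then add 0.1599 M of L.
Step 2:
                    G           D           L
  Initial       0.671     0.04654      0.5953
  Change      0.01427     0.01427    -0.01427
  Equil        0.6853     0.06082       0.581
  solve Keq expr → x = -0.007137; check Q = 194.3
Then remove 0.2262 M of L.
Step 3:
                    G           D           L
  Initial      0.6853     0.06082      0.3548
  Change     -0.02035    -0.02035     0.02035
  Equil         0.665     0.04047      0.3751
  solve Keq expr → x = 0.01017; check Q = 194.3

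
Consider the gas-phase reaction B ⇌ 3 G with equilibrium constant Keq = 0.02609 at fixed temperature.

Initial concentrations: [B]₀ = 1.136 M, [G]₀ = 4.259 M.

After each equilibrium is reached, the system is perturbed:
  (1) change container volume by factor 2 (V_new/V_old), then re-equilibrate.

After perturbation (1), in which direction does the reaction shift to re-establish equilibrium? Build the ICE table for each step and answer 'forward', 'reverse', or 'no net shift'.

Q₀ = 68.01 vs Keq = 0.02609 ⇒ Q>K, reverse
Step 1:
                  B         G
  init        1.136     4.259
  Δ           1.287    -3.861
  eq          2.423    0.3984
  solve Keq expr → x = -1.287; check Q = 0.02609
Then change container volume by factor 2 (V_new/V_old).
Step 2:
                  B         G
  init        1.211    0.1992
  Δ        -0.03789    0.1137
  eq          1.174    0.3128
  solve Keq expr → x = 0.03789; check Q = 0.02609

Direction: forward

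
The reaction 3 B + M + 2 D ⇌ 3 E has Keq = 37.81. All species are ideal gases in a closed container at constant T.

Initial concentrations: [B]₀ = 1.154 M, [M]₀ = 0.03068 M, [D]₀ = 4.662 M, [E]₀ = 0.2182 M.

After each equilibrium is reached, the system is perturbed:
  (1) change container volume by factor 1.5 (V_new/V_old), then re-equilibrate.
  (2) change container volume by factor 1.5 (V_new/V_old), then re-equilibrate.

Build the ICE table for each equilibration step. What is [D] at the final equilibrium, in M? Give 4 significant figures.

Q₀ = 0.01014 vs Keq = 37.81 ⇒ Q<K, forward
Step 1:
                  B         M         D         E
  Initial     1.154   0.03068     4.662    0.2182
  Change   -0.09195  -0.03065   -0.0613   0.09195
  Equil       1.062 3.1118e-05     4.601    0.3101
  solve Keq expr → x = 0.03065; check Q = 37.81
Then change container volume by factor 1.5 (V_new/V_old).
Step 2:
                  B         M         D         E
  Initial     0.708 2.0745e-05     3.067    0.2068
  Change  1.4722e-04 4.9072e-05 9.8144e-05 -1.4722e-04
  Equil      0.7082 6.9817e-05     3.067    0.2066
  solve Keq expr → x = -4.9072e-05; check Q = 37.81
Then change container volume by factor 1.5 (V_new/V_old).
Step 3:
                  B         M         D         E
  Initial    0.4721 4.6545e-05     2.045    0.1377
  Change  3.2721e-04 1.0907e-04 2.1814e-04 -3.2721e-04
  Equil      0.4724 1.5562e-04     2.045    0.1374
  solve Keq expr → x = -1.0907e-04; check Q = 37.81

[D]_eq = 2.045 M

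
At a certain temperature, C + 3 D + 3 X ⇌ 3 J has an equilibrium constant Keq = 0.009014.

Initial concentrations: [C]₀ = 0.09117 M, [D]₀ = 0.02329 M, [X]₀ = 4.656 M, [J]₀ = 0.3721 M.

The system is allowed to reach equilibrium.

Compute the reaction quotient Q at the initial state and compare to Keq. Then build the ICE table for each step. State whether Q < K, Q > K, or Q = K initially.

Q₀ = 443.2 vs Keq = 0.009014 ⇒ Q>K, reverse
Step 1:
                    C           D           X           J
  init        0.09117     0.02329       4.656      0.3721
  Δ           0.07667        0.23        0.23       -0.23
  eq           0.1678      0.2533       4.886      0.1421
  solve Keq expr → x = -0.07667; check Q = 0.009014

Q₀ = 443.2; Q > K (proceeds reverse)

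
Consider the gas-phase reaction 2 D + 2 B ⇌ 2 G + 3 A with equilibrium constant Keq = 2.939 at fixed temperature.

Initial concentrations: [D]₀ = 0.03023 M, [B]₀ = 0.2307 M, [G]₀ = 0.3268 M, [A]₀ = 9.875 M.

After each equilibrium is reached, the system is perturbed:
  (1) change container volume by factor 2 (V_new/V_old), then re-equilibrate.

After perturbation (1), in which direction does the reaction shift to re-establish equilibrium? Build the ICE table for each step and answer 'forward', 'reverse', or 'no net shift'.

Q₀ = 2.1145e+06 vs Keq = 2.939 ⇒ Q>K, reverse
Step 1:
                    D           B           G           A
  I           0.03023      0.2307      0.3268       9.875
  C            0.3156      0.3156     -0.3156     -0.4733
  E            0.3458      0.5463     0.01123       9.402
  solve Keq expr → x = -0.1578; check Q = 2.939
Then change container volume by factor 2 (V_new/V_old).
Step 2:
                    D           B           G           A
  I            0.1729      0.2731    0.005617       4.701
  C         -0.002157   -0.002157    0.002157    0.003236
  E            0.1707       0.271    0.007774       4.704
  solve Keq expr → x = 0.001079; check Q = 2.939

Direction: forward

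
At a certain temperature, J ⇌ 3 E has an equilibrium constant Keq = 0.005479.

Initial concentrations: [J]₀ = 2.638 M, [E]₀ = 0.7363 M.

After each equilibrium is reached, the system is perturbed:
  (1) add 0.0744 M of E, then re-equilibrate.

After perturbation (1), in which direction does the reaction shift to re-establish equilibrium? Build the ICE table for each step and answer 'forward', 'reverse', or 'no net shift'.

Direction: reverse

Q₀ = 0.1513 vs Keq = 0.005479 ⇒ Q>K, reverse
Step 1:
                    J           E
  init          2.638      0.7363
  Δ            0.1626     -0.4878
  eq            2.801      0.2485
  solve Keq expr → x = -0.1626; check Q = 0.005479
Then add 0.0744 M of E.
Step 2:
                    J           E
  init          2.801      0.3229
  Δ           0.02456    -0.07368
  eq            2.825      0.2492
  solve Keq expr → x = -0.02456; check Q = 0.005479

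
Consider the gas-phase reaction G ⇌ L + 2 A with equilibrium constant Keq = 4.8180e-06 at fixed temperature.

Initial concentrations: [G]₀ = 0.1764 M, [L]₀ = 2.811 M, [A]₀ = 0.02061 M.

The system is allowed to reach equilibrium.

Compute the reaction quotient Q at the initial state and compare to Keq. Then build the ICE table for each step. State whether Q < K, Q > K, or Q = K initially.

Q₀ = 0.006769; Q > K (proceeds reverse)

Q₀ = 0.006769 vs Keq = 4.8180e-06 ⇒ Q>K, reverse
Step 1:
                   G          L          A
  I           0.1764      2.811    0.02061
  C          0.01002   -0.01002   -0.02004
  E           0.1864      2.801 5.6627e-04
  solve Keq expr → x = -0.01002; check Q = 4.8180e-06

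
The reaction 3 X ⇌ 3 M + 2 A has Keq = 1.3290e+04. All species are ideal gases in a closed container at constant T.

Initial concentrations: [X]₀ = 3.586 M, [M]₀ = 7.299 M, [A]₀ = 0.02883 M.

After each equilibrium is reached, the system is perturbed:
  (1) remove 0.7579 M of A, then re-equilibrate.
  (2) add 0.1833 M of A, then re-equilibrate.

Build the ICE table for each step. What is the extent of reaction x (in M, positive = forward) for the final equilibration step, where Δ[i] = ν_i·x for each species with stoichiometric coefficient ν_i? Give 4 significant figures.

x = -0.01299 M

Q₀ = 0.007009 vs Keq = 1.3290e+04 ⇒ Q<K, forward
Step 1:
                  X         M         A
  init        3.586     7.299   0.02883
  Δ          -2.909     2.909     1.939
  eq         0.6769     10.21     1.968
  solve Keq expr → x = 0.9697; check Q = 1.3290e+04
Then remove 0.7579 M of A.
Step 2:
                  X         M         A
  init       0.6769     10.21      1.21
  Δ         -0.1526    0.1526    0.1017
  eq         0.5242     10.36     1.312
  solve Keq expr → x = 0.05087; check Q = 1.3290e+04
Then add 0.1833 M of A.
Step 3:
                  X         M         A
  init       0.5242     10.36     1.495
  Δ         0.03898  -0.03898  -0.02599
  eq         0.5632     10.32     1.469
  solve Keq expr → x = -0.01299; check Q = 1.3290e+04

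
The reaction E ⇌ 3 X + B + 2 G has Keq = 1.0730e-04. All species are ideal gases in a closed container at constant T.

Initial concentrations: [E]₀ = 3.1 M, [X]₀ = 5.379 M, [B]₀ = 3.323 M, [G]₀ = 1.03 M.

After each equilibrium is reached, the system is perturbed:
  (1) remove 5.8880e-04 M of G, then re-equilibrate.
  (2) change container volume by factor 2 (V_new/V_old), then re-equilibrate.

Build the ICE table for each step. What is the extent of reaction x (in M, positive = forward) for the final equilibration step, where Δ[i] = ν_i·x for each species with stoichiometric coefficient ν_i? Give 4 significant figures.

x = 0.001808 M

Q₀ = 177 vs Keq = 1.0730e-04 ⇒ Q>K, reverse
Step 1:
                  E         X         B         G
  Initial       3.1     5.379     3.323      1.03
  Change     0.5142    -1.543   -0.5142    -1.028
  Equil       3.614     3.836     2.809  0.001564
  solve Keq expr → x = -0.5142; check Q = 1.0730e-04
Then remove 5.8880e-04 M of G.
Step 2:
                  E         X         B         G
  Initial     3.614     3.836     2.809 9.7496e-04
  Change  -2.9406e-04 8.8217e-04 2.9406e-04 5.8812e-04
  Equil       3.614     3.837     2.809  0.001563
  solve Keq expr → x = 2.9406e-04; check Q = 1.0730e-04
Then change container volume by factor 2 (V_new/V_old).
Step 3:
                  E         X         B         G
  Initial     1.807     1.919     1.405 7.8154e-04
  Change  -0.001808  0.005424  0.001808  0.003616
  Equil       1.805     1.924     1.406  0.004397
  solve Keq expr → x = 0.001808; check Q = 1.0730e-04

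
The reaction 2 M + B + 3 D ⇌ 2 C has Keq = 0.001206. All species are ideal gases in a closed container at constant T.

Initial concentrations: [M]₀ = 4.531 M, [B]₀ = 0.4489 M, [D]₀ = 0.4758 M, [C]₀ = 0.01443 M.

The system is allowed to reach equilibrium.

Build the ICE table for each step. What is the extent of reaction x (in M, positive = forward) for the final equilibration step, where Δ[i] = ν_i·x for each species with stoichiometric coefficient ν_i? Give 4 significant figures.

x = 0.008502 M

Q₀ = 2.0976e-04 vs Keq = 0.001206 ⇒ Q<K, forward
Step 1:
                    M           B           D           C
  I             4.531      0.4489      0.4758     0.01443
  C            -0.017   -0.008502    -0.02551       0.017
  E             4.514      0.4404      0.4503     0.03143
  solve Keq expr → x = 0.008502; check Q = 0.001206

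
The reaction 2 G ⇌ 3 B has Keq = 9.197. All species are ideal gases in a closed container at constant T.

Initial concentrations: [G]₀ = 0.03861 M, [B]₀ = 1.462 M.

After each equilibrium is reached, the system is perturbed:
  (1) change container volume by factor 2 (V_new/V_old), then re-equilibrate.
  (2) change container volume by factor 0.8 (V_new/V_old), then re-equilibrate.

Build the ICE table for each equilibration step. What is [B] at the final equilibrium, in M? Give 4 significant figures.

Q₀ = 2096 vs Keq = 9.197 ⇒ Q>K, reverse
Step 1:
                   G          B
  I          0.03861      1.462
  C           0.2983    -0.4475
  E           0.3369      1.015
  solve Keq expr → x = -0.1492; check Q = 9.197
Then change container volume by factor 2 (V_new/V_old).
Step 2:
                   G          B
  I           0.1685     0.5073
  C         -0.03203    0.04804
  E           0.1364     0.5553
  solve Keq expr → x = 0.01601; check Q = 9.197
Then change container volume by factor 0.8 (V_new/V_old).
Step 3:
                   G          B
  I           0.1706     0.6941
  C          0.01247   -0.01871
  E            0.183     0.6754
  solve Keq expr → x = -0.006237; check Q = 9.197

[B]_eq = 0.6754 M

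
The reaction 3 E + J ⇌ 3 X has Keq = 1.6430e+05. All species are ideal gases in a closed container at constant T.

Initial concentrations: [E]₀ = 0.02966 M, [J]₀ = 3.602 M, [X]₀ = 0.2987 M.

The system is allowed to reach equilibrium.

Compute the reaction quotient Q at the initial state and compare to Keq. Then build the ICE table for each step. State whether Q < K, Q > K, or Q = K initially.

Q₀ = 283.6; Q < K (proceeds forward)

Q₀ = 283.6 vs Keq = 1.6430e+05 ⇒ Q<K, forward
Step 1:
                   E          J          X
  I          0.02966      3.602     0.2987
  C         -0.02579  -0.008597    0.02579
  E         0.003868      3.593     0.3245
  solve Keq expr → x = 0.008597; check Q = 1.6430e+05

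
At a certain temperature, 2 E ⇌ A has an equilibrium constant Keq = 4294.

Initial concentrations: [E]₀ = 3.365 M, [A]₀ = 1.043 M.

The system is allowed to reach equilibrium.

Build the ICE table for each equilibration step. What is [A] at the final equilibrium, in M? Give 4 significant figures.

Q₀ = 0.09211 vs Keq = 4294 ⇒ Q<K, forward
Step 1:
                    E           A
  I             3.365       1.043
  C             -3.34        1.67
  E           0.02514       2.713
  solve Keq expr → x = 1.67; check Q = 4294

[A]_eq = 2.713 M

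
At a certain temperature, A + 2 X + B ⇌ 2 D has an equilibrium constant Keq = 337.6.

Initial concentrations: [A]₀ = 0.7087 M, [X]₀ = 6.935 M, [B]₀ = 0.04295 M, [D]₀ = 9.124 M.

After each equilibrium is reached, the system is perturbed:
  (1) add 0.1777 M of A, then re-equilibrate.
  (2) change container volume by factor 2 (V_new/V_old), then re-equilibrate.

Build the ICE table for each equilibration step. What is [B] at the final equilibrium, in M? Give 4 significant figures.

Q₀ = 56.87 vs Keq = 337.6 ⇒ Q<K, forward
Step 1:
                  A         X         B         D
  Initial    0.7087     6.935   0.04295     9.124
  Change   -0.03506  -0.07013  -0.03506   0.07013
  Equil      0.6736     6.865  0.007887     9.194
  solve Keq expr → x = 0.03506; check Q = 337.6
Then add 0.1777 M of A.
Step 2:
                  A         X         B         D
  Initial    0.8513     6.865  0.007887     9.194
  Change  -0.001624 -0.003248 -0.001624  0.003248
  Equil      0.8497     6.862  0.006263     9.197
  solve Keq expr → x = 0.001624; check Q = 337.6
Then change container volume by factor 2 (V_new/V_old).
Step 3:
                  A         X         B         D
  Initial    0.4249     3.431  0.003132     4.599
  Change   0.008917   0.01783  0.008917  -0.01783
  Equil      0.4338     3.449   0.01205     4.581
  solve Keq expr → x = -0.008917; check Q = 337.6

[B]_eq = 0.01205 M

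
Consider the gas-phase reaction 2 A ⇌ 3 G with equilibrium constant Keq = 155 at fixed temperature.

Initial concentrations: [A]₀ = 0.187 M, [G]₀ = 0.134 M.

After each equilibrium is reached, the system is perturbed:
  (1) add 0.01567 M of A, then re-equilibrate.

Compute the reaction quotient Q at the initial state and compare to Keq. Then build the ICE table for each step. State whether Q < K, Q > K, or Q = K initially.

Q₀ = 0.06881 vs Keq = 155 ⇒ Q<K, forward
Step 1:
                  A         G
  init        0.187     0.134
  Δ         -0.1678    0.2516
  eq        0.01924    0.3856
  solve Keq expr → x = 0.08388; check Q = 155
Then add 0.01567 M of A.
Step 2:
                  A         G
  init      0.03491    0.3856
  Δ        -0.01407    0.0211
  eq        0.02084    0.4068
  solve Keq expr → x = 0.007035; check Q = 155

Q₀ = 0.06881; Q < K (proceeds forward)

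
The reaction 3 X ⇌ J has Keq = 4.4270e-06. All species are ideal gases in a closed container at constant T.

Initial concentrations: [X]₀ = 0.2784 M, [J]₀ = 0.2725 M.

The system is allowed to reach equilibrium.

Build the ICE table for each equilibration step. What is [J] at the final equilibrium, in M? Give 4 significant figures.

[J]_eq = 5.8264e-06 M

Q₀ = 12.63 vs Keq = 4.4270e-06 ⇒ Q>K, reverse
Step 1:
                  X         J
  Initial    0.2784    0.2725
  Change     0.8175   -0.2725
  Equil       1.096 5.8264e-06
  solve Keq expr → x = -0.2725; check Q = 4.4270e-06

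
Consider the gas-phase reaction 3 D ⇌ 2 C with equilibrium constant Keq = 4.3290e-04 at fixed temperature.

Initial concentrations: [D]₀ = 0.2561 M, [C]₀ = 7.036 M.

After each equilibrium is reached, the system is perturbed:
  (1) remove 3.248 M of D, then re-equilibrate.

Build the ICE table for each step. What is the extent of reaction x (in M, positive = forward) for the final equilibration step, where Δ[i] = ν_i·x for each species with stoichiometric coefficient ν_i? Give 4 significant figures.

Q₀ = 2947 vs Keq = 4.3290e-04 ⇒ Q>K, reverse
Step 1:
                    D           C
  init         0.2561       7.036
  Δ              9.59      -6.393
  eq            9.846      0.6428
  solve Keq expr → x = -3.197; check Q = 4.3290e-04
Then remove 3.248 M of D.
Step 2:
                    D           C
  init          6.598      0.6428
  Δ            0.3879     -0.2586
  eq            6.986      0.3842
  solve Keq expr → x = -0.1293; check Q = 4.3290e-04

x = -0.1293 M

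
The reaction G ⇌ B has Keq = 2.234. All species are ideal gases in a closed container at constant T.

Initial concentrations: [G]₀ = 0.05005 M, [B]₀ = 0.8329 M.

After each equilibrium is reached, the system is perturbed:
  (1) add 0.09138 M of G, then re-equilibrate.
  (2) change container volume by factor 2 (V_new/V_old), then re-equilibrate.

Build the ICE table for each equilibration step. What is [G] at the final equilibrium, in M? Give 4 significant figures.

Q₀ = 16.64 vs Keq = 2.234 ⇒ Q>K, reverse
Step 1:
                   G          B
  I          0.05005     0.8329
  C            0.223     -0.223
  E            0.273     0.6099
  solve Keq expr → x = -0.223; check Q = 2.234
Then add 0.09138 M of G.
Step 2:
                   G          B
  I           0.3644     0.6099
  C         -0.06312    0.06312
  E           0.3013     0.6731
  solve Keq expr → x = 0.06312; check Q = 2.234
Then change container volume by factor 2 (V_new/V_old).
Step 3:
                   G          B
  I           0.1506     0.3365
  C                0          0
  E           0.1506     0.3365
  solve Keq expr → x = 0; check Q = 2.234

[G]_eq = 0.1506 M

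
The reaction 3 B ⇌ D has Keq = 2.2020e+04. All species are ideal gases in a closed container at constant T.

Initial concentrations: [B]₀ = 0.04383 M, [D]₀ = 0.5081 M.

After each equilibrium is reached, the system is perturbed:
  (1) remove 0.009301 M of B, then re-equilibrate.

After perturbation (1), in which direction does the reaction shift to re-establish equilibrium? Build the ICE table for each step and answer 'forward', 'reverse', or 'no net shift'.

Direction: reverse

Q₀ = 6034 vs Keq = 2.2020e+04 ⇒ Q<K, forward
Step 1:
                  B         D
  I         0.04383    0.5081
  C        -0.01527  0.005089
  E         0.02856    0.5132
  solve Keq expr → x = 0.005089; check Q = 2.2020e+04
Then remove 0.009301 M of B.
Step 2:
                  B         D
  I         0.01926    0.5132
  C        0.009244 -0.003081
  E         0.02851    0.5101
  solve Keq expr → x = -0.003081; check Q = 2.2020e+04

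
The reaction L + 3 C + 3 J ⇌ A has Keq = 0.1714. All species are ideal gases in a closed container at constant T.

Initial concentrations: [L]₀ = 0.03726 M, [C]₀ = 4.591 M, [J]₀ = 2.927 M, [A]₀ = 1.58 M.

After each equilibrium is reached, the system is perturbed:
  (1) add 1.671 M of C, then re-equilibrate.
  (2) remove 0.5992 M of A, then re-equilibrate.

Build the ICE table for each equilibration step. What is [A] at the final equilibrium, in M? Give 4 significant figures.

[A]_eq = 1.017 M

Q₀ = 0.01748 vs Keq = 0.1714 ⇒ Q<K, forward
Step 1:
                   L          C          J          A
  I          0.03726      4.591      2.927       1.58
  C         -0.03268   -0.09803   -0.09803    0.03268
  E         0.004582      4.493      2.829      1.613
  solve Keq expr → x = 0.03268; check Q = 0.1714
Then add 1.671 M of C.
Step 2:
                   L          C          J          A
  I         0.004582      6.164      2.829      1.613
  C        -0.002781  -0.008344  -0.008344   0.002781
  E         0.001801      6.156      2.821      1.615
  solve Keq expr → x = 0.002781; check Q = 0.1714
Then remove 0.5992 M of A.
Step 3:
                   L          C          J          A
  I         0.001801      6.156      2.821      1.016
  C       -6.6365e-04  -0.001991  -0.001991 6.6365e-04
  E         0.001137      6.154      2.819      1.017
  solve Keq expr → x = 6.6365e-04; check Q = 0.1714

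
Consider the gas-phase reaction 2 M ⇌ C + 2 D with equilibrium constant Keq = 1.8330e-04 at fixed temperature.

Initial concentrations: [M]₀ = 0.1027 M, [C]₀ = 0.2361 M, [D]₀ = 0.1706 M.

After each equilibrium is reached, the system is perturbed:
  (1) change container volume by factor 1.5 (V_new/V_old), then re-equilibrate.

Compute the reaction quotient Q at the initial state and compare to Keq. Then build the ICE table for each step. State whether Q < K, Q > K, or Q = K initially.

Q₀ = 0.6515; Q > K (proceeds reverse)

Q₀ = 0.6515 vs Keq = 1.8330e-04 ⇒ Q>K, reverse
Step 1:
                   M          C          D
  init        0.1027     0.2361     0.1706
  Δ           0.1615   -0.08076    -0.1615
  eq          0.2642     0.1553   0.009076
  solve Keq expr → x = -0.08076; check Q = 1.8330e-04
Then change container volume by factor 1.5 (V_new/V_old).
Step 2:
                   M          C          D
  init        0.1761     0.1036   0.006051
  Δ        -0.001283 6.4162e-04   0.001283
  eq          0.1749     0.1042   0.007334
  solve Keq expr → x = 6.4162e-04; check Q = 1.8330e-04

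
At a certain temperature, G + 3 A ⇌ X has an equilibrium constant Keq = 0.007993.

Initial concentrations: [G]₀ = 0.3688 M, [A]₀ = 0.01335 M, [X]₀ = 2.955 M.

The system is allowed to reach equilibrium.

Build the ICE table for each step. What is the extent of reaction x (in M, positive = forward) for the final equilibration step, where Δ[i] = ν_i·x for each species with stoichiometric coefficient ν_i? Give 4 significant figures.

Q₀ = 3.3676e+06 vs Keq = 0.007993 ⇒ Q>K, reverse
Step 1:
                    G           A           X
  Initial      0.3688     0.01335       2.955
  Change        1.518       4.554      -1.518
  Equil         1.887       4.567       1.437
  solve Keq expr → x = -1.518; check Q = 0.007993

x = -1.518 M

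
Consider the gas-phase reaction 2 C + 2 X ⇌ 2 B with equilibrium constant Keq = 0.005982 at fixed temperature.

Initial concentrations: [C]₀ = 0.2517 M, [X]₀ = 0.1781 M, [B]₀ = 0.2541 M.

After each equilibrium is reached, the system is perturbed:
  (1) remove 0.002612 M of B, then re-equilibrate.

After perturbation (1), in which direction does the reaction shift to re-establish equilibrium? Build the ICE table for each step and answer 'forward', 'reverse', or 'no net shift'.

Q₀ = 32.13 vs Keq = 0.005982 ⇒ Q>K, reverse
Step 1:
                    C           X           B
  init         0.2517      0.1781      0.2541
  Δ            0.2383      0.2383     -0.2383
  eq             0.49      0.4164     0.01578
  solve Keq expr → x = -0.1192; check Q = 0.005982
Then remove 0.002612 M of B.
Step 2:
                    C           X           B
  init           0.49      0.4164     0.01317
  Δ         -0.002441   -0.002441    0.002441
  eq           0.4876       0.414     0.01561
  solve Keq expr → x = 0.001221; check Q = 0.005982

Direction: forward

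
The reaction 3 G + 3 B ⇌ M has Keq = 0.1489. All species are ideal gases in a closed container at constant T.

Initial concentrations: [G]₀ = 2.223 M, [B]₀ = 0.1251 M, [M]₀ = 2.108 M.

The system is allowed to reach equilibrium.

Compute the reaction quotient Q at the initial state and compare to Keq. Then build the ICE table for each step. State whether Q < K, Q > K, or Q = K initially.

Q₀ = 98.01 vs Keq = 0.1489 ⇒ Q>K, reverse
Step 1:
                    G           B           M
  Initial       2.223      0.1251       2.108
  Change       0.6779      0.6779      -0.226
  Equil         2.901       0.803       1.882
  solve Keq expr → x = -0.226; check Q = 0.1489

Q₀ = 98.01; Q > K (proceeds reverse)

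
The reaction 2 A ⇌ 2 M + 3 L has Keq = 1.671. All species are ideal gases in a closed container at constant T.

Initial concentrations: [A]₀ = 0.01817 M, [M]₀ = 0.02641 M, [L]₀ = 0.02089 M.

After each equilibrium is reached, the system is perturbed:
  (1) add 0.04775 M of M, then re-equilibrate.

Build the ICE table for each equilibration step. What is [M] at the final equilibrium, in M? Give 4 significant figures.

[M]_eq = 0.09161 M

Q₀ = 1.9259e-05 vs Keq = 1.671 ⇒ Q<K, forward
Step 1:
                  A         M         L
  I         0.01817   0.02641   0.02089
  C        -0.01781   0.01781   0.02672
  E       3.5543e-04   0.04422   0.04761
  solve Keq expr → x = 0.008907; check Q = 1.671
Then add 0.04775 M of M.
Step 2:
                  A         M         L
  I       3.5543e-04   0.09197   0.04761
  C       3.6803e-04 -3.6803e-04 -5.5205e-04
  E       7.2346e-04   0.09161   0.04706
  solve Keq expr → x = -1.8402e-04; check Q = 1.671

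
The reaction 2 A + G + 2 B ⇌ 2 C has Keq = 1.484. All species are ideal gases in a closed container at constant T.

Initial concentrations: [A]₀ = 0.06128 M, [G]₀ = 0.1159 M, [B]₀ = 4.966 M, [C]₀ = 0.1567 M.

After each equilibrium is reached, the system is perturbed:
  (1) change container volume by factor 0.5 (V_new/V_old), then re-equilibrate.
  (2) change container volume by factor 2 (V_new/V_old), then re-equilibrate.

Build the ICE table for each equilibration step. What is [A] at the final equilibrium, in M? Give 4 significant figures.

Q₀ = 2.288 vs Keq = 1.484 ⇒ Q>K, reverse
Step 1:
                  A         G         B         C
  init      0.06128    0.1159     4.966    0.1567
  Δ        0.008973  0.004486  0.008973 -0.008973
  eq        0.07025    0.1204     4.975    0.1477
  solve Keq expr → x = -0.004486; check Q = 1.484
Then change container volume by factor 0.5 (V_new/V_old).
Step 2:
                  A         G         B         C
  init       0.1405    0.2408      9.95    0.2955
  Δ         -0.0728   -0.0364   -0.0728    0.0728
  eq         0.0677    0.2044     9.877    0.3683
  solve Keq expr → x = 0.0364; check Q = 1.484
Then change container volume by factor 2 (V_new/V_old).
Step 3:
                  A         G         B         C
  init      0.03385    0.1022     4.939    0.1841
  Δ          0.0364    0.0182    0.0364   -0.0364
  eq        0.07025    0.1204     4.975    0.1477
  solve Keq expr → x = -0.0182; check Q = 1.484

[A]_eq = 0.07025 M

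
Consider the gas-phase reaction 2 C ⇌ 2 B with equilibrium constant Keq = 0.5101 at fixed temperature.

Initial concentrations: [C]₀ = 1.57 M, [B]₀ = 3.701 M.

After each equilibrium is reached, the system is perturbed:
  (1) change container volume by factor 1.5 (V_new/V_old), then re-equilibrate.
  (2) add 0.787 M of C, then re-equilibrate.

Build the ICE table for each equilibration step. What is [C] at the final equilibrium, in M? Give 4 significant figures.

[C]_eq = 2.509 M

Q₀ = 5.557 vs Keq = 0.5101 ⇒ Q>K, reverse
Step 1:
                  C         B
  init         1.57     3.701
  Δ           1.505    -1.505
  eq          3.075     2.196
  solve Keq expr → x = -0.7524; check Q = 0.5101
Then change container volume by factor 1.5 (V_new/V_old).
Step 2:
                  C         B
  init         2.05     1.464
  Δ               0         0
  eq           2.05     1.464
  solve Keq expr → x = 0; check Q = 0.5101
Then add 0.787 M of C.
Step 3:
                  C         B
  init        2.837     1.464
  Δ         -0.3279    0.3279
  eq          2.509     1.792
  solve Keq expr → x = 0.1639; check Q = 0.5101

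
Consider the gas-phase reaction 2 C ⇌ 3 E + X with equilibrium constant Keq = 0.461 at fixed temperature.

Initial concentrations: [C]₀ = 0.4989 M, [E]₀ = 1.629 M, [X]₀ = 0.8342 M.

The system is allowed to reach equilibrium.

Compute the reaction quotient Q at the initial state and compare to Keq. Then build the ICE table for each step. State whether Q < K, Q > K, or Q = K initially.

Q₀ = 14.49 vs Keq = 0.461 ⇒ Q>K, reverse
Step 1:
                  C         E         X
  I          0.4989     1.629    0.8342
  C          0.4813    -0.722   -0.2407
  E          0.9802     0.907    0.5935
  solve Keq expr → x = -0.2407; check Q = 0.461

Q₀ = 14.49; Q > K (proceeds reverse)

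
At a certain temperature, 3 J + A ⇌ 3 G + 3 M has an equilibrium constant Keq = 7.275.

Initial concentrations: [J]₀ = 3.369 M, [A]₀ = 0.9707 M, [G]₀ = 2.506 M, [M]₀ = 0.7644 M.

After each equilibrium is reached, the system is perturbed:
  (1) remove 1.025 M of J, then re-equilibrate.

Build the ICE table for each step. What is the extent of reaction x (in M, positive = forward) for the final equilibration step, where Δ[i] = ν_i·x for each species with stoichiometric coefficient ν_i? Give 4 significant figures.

x = -0.09024 M

Q₀ = 0.1894 vs Keq = 7.275 ⇒ Q<K, forward
Step 1:
                   J          A          G          M
  I            3.369     0.9707      2.506     0.7644
  C          -0.6968    -0.2323     0.6968     0.6968
  E            2.672     0.7384      3.203      1.461
  solve Keq expr → x = 0.2323; check Q = 7.275
Then remove 1.025 M of J.
Step 2:
                   J          A          G          M
  I            1.647     0.7384      3.203      1.461
  C           0.2707    0.09024    -0.2707    -0.2707
  E            1.918     0.8287      2.932       1.19
  solve Keq expr → x = -0.09024; check Q = 7.275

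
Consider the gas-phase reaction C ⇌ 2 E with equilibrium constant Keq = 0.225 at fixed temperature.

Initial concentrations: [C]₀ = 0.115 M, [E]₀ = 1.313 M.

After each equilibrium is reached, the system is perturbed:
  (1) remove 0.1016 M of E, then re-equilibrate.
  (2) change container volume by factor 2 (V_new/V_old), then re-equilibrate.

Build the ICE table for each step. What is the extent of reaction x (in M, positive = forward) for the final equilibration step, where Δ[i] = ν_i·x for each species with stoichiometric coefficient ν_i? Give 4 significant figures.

x = 0.02941 M

Q₀ = 14.99 vs Keq = 0.225 ⇒ Q>K, reverse
Step 1:
                    C           E
  Initial       0.115       1.313
  Change       0.4744     -0.9488
  Equil        0.5894      0.3642
  solve Keq expr → x = -0.4744; check Q = 0.225
Then remove 0.1016 M of E.
Step 2:
                    C           E
  Initial      0.5894      0.2626
  Change     -0.04389     0.08778
  Equil        0.5455      0.3503
  solve Keq expr → x = 0.04389; check Q = 0.225
Then change container volume by factor 2 (V_new/V_old).
Step 3:
                    C           E
  Initial      0.2728      0.1752
  Change     -0.02941     0.05882
  Equil        0.2434       0.234
  solve Keq expr → x = 0.02941; check Q = 0.225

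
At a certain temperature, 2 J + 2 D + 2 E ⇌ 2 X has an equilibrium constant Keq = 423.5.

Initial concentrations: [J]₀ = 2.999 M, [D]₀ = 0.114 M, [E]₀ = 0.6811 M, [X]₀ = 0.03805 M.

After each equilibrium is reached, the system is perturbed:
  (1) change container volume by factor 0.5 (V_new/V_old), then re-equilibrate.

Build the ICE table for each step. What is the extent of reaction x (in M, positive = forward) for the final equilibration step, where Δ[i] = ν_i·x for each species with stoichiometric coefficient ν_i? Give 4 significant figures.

x = 0.003229 M

Q₀ = 0.0267 vs Keq = 423.5 ⇒ Q<K, forward
Step 1:
                  J         D         E         X
  I           2.999     0.114    0.6811   0.03805
  C         -0.1097   -0.1097   -0.1097    0.1097
  E           2.889  0.004347    0.5714    0.1477
  solve Keq expr → x = 0.05483; check Q = 423.5
Then change container volume by factor 0.5 (V_new/V_old).
Step 2:
                  J         D         E         X
  I           5.779  0.008694     1.143    0.2954
  C       -0.006458 -0.006458 -0.006458  0.006458
  E           5.772  0.002236     1.136    0.3019
  solve Keq expr → x = 0.003229; check Q = 423.5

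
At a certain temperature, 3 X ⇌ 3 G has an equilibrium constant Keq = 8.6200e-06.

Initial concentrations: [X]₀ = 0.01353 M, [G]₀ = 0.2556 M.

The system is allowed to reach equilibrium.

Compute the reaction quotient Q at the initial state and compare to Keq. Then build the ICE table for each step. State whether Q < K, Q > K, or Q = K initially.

Q₀ = 6742 vs Keq = 8.6200e-06 ⇒ Q>K, reverse
Step 1:
                   X          G
  init       0.01353     0.2556
  Δ           0.2502    -0.2502
  eq          0.2637   0.005407
  solve Keq expr → x = -0.0834; check Q = 8.6200e-06

Q₀ = 6742; Q > K (proceeds reverse)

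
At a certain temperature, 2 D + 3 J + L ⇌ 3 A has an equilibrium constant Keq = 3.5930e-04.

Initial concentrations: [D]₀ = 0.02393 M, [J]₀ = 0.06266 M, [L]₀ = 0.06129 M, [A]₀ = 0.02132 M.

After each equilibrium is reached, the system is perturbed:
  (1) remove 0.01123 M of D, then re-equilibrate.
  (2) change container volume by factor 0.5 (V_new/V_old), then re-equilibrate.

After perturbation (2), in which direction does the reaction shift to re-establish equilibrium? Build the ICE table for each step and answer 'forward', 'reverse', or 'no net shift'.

Q₀ = 1122 vs Keq = 3.5930e-04 ⇒ Q>K, reverse
Step 1:
                  D         J         L         A
  init      0.02393   0.06266   0.06129   0.02132
  Δ         0.01403   0.02105  0.007015  -0.02105
  eq        0.03796   0.08371   0.06831 2.7475e-04
  solve Keq expr → x = -0.007015; check Q = 3.5930e-04
Then remove 0.01123 M of D.
Step 2:
                  D         J         L         A
  init      0.02673   0.08371   0.06831 2.7475e-04
  Δ       3.7942e-05 5.6913e-05 1.8971e-05 -5.6913e-05
  eq        0.02677   0.08376   0.06832 2.1784e-04
  solve Keq expr → x = -1.8971e-05; check Q = 3.5930e-04
Then change container volume by factor 0.5 (V_new/V_old).
Step 3:
                  D         J         L         A
  init      0.05354    0.1675    0.1366 4.3568e-04
  Δ       -2.8669e-04 -4.3003e-04 -1.4334e-04 4.3003e-04
  eq        0.05325    0.1671    0.1365 8.6571e-04
  solve Keq expr → x = 1.4334e-04; check Q = 3.5930e-04

Direction: forward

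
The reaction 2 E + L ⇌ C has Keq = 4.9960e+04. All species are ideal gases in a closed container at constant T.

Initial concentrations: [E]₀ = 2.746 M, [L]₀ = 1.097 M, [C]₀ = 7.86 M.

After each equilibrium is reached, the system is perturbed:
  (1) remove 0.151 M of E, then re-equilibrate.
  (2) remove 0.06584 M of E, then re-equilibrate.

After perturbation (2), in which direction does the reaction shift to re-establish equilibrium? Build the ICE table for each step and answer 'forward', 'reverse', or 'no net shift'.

Direction: reverse

Q₀ = 0.9502 vs Keq = 4.9960e+04 ⇒ Q<K, forward
Step 1:
                   E          L          C
  I            2.746      1.097       7.86
  C           -2.193     -1.096      1.096
  E           0.5532 5.8586e-04      8.956
  solve Keq expr → x = 1.096; check Q = 4.9960e+04
Then remove 0.151 M of E.
Step 2:
                   E          L          C
  I           0.4022 5.8586e-04      8.956
  C         0.001034 5.1678e-04 -5.1678e-04
  E           0.4032   0.001103      8.956
  solve Keq expr → x = -5.1678e-04; check Q = 4.9960e+04
Then remove 0.06584 M of E.
Step 3:
                   E          L          C
  I           0.3374   0.001103      8.956
  C       9.2735e-04 4.6367e-04 -4.6367e-04
  E           0.3383   0.001566      8.955
  solve Keq expr → x = -4.6367e-04; check Q = 4.9960e+04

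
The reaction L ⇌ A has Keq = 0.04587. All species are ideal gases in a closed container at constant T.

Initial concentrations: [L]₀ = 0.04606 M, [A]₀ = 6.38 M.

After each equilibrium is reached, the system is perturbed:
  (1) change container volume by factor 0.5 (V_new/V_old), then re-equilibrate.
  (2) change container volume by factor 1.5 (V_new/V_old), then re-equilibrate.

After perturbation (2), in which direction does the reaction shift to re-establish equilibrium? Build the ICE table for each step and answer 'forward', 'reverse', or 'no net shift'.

Q₀ = 138.5 vs Keq = 0.04587 ⇒ Q>K, reverse
Step 1:
                  L         A
  init      0.04606      6.38
  Δ           6.098    -6.098
  eq          6.144    0.2818
  solve Keq expr → x = -6.098; check Q = 0.04587
Then change container volume by factor 0.5 (V_new/V_old).
Step 2:
                  L         A
  init        12.29    0.5637
  Δ               0         0
  eq          12.29    0.5637
  solve Keq expr → x = 0; check Q = 0.04587
Then change container volume by factor 1.5 (V_new/V_old).
Step 3:
                  L         A
  init        8.192    0.3758
  Δ               0         0
  eq          8.192    0.3758
  solve Keq expr → x = 0; check Q = 0.04587

Direction: no net shift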